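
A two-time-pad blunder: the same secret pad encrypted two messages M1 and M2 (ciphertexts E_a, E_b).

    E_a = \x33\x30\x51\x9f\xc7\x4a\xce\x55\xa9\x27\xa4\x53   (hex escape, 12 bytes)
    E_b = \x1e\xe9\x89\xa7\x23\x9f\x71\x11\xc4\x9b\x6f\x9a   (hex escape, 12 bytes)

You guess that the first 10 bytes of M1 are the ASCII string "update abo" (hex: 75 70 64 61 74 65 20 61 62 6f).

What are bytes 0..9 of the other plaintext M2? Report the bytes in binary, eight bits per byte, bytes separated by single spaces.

First, E_a ⊕ E_b = (M1 ⊕ K) ⊕ (M2 ⊕ K) = M1 ⊕ M2, so the key drops out. Then M2 = (M1 ⊕ M2) ⊕ M1 over the first 10 bytes.
byte 0: (33 ^ 1e) ^ 75 = 2d ^ 75 = 58
byte 1: (30 ^ e9) ^ 70 = d9 ^ 70 = a9
byte 2: (51 ^ 89) ^ 64 = d8 ^ 64 = bc
byte 3: (9f ^ a7) ^ 61 = 38 ^ 61 = 59
byte 4: (c7 ^ 23) ^ 74 = e4 ^ 74 = 90
byte 5: (4a ^ 9f) ^ 65 = d5 ^ 65 = b0
byte 6: (ce ^ 71) ^ 20 = bf ^ 20 = 9f
byte 7: (55 ^ 11) ^ 61 = 44 ^ 61 = 25
byte 8: (a9 ^ c4) ^ 62 = 6d ^ 62 = 0f
byte 9: (27 ^ 9b) ^ 6f = bc ^ 6f = d3

01011000 10101001 10111100 01011001 10010000 10110000 10011111 00100101 00001111 11010011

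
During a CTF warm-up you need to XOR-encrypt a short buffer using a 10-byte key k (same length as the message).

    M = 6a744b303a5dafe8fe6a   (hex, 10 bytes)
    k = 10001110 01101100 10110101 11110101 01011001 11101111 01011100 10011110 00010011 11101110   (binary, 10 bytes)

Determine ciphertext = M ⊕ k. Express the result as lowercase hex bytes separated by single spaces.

e4 18 fe c5 63 b2 f3 76 ed 84

XOR is its own inverse, so applying the key byte-wise gives the result directly.
byte 0: 6a ^ 8e = e4
byte 1: 74 ^ 6c = 18
byte 2: 4b ^ b5 = fe
byte 3: 30 ^ f5 = c5
byte 4: 3a ^ 59 = 63
byte 5: 5d ^ ef = b2
byte 6: af ^ 5c = f3
byte 7: e8 ^ 9e = 76
byte 8: fe ^ 13 = ed
byte 9: 6a ^ ee = 84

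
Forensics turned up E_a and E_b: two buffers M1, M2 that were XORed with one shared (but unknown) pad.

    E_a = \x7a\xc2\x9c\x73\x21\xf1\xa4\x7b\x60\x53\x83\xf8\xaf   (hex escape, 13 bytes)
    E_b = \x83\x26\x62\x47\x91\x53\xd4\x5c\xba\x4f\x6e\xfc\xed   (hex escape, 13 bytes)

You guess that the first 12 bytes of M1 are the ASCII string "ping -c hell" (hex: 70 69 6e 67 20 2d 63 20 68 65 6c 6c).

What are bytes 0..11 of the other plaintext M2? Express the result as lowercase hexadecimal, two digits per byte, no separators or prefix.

First, E_a ⊕ E_b = (M1 ⊕ K) ⊕ (M2 ⊕ K) = M1 ⊕ M2, so the key drops out. Then M2 = (M1 ⊕ M2) ⊕ M1 over the first 12 bytes.
byte 0: (7a XOR 83) XOR 70 = f9 XOR 70 = 89
byte 1: (c2 XOR 26) XOR 69 = e4 XOR 69 = 8d
byte 2: (9c XOR 62) XOR 6e = fe XOR 6e = 90
byte 3: (73 XOR 47) XOR 67 = 34 XOR 67 = 53
byte 4: (21 XOR 91) XOR 20 = b0 XOR 20 = 90
byte 5: (f1 XOR 53) XOR 2d = a2 XOR 2d = 8f
byte 6: (a4 XOR d4) XOR 63 = 70 XOR 63 = 13
byte 7: (7b XOR 5c) XOR 20 = 27 XOR 20 = 07
byte 8: (60 XOR ba) XOR 68 = da XOR 68 = b2
byte 9: (53 XOR 4f) XOR 65 = 1c XOR 65 = 79
byte 10: (83 XOR 6e) XOR 6c = ed XOR 6c = 81
byte 11: (f8 XOR fc) XOR 6c = 04 XOR 6c = 68

898d9053908f1307b2798168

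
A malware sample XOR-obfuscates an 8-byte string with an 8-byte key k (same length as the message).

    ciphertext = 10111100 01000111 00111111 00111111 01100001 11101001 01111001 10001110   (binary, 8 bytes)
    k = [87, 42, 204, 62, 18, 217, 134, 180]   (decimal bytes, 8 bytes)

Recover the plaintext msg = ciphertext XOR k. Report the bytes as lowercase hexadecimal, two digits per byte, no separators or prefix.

eb6df3017330ff3a

bc ^ 57 = eb
47 ^ 2a = 6d
3f ^ cc = f3
3f ^ 3e = 01
61 ^ 12 = 73
e9 ^ d9 = 30
79 ^ 86 = ff
8e ^ b4 = 3a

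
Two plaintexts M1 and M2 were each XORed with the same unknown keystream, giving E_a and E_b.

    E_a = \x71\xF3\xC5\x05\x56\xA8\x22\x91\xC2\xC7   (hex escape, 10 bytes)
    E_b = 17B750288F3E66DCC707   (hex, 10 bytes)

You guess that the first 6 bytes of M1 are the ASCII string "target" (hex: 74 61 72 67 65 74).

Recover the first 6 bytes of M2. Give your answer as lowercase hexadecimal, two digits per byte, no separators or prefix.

First, E_a ⊕ E_b = (M1 ⊕ K) ⊕ (M2 ⊕ K) = M1 ⊕ M2, so the key drops out. Then M2 = (M1 ⊕ M2) ⊕ M1 over the first 6 bytes.
byte 0: (71 XOR 17) XOR 74 = 66 XOR 74 = 12
byte 1: (f3 XOR b7) XOR 61 = 44 XOR 61 = 25
byte 2: (c5 XOR 50) XOR 72 = 95 XOR 72 = e7
byte 3: (05 XOR 28) XOR 67 = 2d XOR 67 = 4a
byte 4: (56 XOR 8f) XOR 65 = d9 XOR 65 = bc
byte 5: (a8 XOR 3e) XOR 74 = 96 XOR 74 = e2

1225e74abce2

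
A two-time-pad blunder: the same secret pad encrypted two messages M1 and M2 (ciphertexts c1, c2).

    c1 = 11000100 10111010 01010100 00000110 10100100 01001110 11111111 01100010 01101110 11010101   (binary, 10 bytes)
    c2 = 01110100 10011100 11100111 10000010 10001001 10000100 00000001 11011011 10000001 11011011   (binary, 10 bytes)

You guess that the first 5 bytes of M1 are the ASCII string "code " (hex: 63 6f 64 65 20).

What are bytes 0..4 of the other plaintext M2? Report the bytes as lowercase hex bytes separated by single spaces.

First, c1 ⊕ c2 = (M1 ⊕ K) ⊕ (M2 ⊕ K) = M1 ⊕ M2, so the key drops out. Then M2 = (M1 ⊕ M2) ⊕ M1 over the first 5 bytes.
byte 0: (c4 ⊕ 74) ⊕ 63 = b0 ⊕ 63 = d3
byte 1: (ba ⊕ 9c) ⊕ 6f = 26 ⊕ 6f = 49
byte 2: (54 ⊕ e7) ⊕ 64 = b3 ⊕ 64 = d7
byte 3: (06 ⊕ 82) ⊕ 65 = 84 ⊕ 65 = e1
byte 4: (a4 ⊕ 89) ⊕ 20 = 2d ⊕ 20 = 0d

d3 49 d7 e1 0d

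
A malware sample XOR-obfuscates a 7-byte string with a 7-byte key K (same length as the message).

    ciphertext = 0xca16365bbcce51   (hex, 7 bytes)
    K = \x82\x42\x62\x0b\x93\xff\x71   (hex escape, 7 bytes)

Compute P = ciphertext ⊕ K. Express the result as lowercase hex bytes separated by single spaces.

XOR is its own inverse, so applying the key byte-wise gives the result directly.
ca XOR 82 = 48
16 XOR 42 = 54
36 XOR 62 = 54
5b XOR 0b = 50
bc XOR 93 = 2f
ce XOR ff = 31
51 XOR 71 = 20

48 54 54 50 2f 31 20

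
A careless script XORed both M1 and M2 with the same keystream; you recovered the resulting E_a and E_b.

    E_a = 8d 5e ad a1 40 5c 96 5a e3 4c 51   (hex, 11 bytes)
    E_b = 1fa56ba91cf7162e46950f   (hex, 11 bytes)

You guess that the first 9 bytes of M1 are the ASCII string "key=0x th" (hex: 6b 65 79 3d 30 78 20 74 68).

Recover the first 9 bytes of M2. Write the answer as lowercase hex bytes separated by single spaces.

First, E_a ⊕ E_b = (M1 ⊕ K) ⊕ (M2 ⊕ K) = M1 ⊕ M2, so the key drops out. Then M2 = (M1 ⊕ M2) ⊕ M1 over the first 9 bytes.
byte 0: (8d ^ 1f) ^ 6b = 92 ^ 6b = f9
byte 1: (5e ^ a5) ^ 65 = fb ^ 65 = 9e
byte 2: (ad ^ 6b) ^ 79 = c6 ^ 79 = bf
byte 3: (a1 ^ a9) ^ 3d = 08 ^ 3d = 35
byte 4: (40 ^ 1c) ^ 30 = 5c ^ 30 = 6c
byte 5: (5c ^ f7) ^ 78 = ab ^ 78 = d3
byte 6: (96 ^ 16) ^ 20 = 80 ^ 20 = a0
byte 7: (5a ^ 2e) ^ 74 = 74 ^ 74 = 00
byte 8: (e3 ^ 46) ^ 68 = a5 ^ 68 = cd

f9 9e bf 35 6c d3 a0 00 cd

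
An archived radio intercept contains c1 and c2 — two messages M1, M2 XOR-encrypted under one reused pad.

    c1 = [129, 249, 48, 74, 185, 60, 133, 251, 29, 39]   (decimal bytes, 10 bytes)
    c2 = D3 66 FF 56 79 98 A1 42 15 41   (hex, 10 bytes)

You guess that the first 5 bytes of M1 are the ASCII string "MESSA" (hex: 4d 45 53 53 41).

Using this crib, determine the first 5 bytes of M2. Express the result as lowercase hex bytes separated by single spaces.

1f da 9c 4f 81

First, c1 ⊕ c2 = (M1 ⊕ K) ⊕ (M2 ⊕ K) = M1 ⊕ M2, so the key drops out. Then M2 = (M1 ⊕ M2) ⊕ M1 over the first 5 bytes.
byte 0: (81 XOR d3) XOR 4d = 52 XOR 4d = 1f
byte 1: (f9 XOR 66) XOR 45 = 9f XOR 45 = da
byte 2: (30 XOR ff) XOR 53 = cf XOR 53 = 9c
byte 3: (4a XOR 56) XOR 53 = 1c XOR 53 = 4f
byte 4: (b9 XOR 79) XOR 41 = c0 XOR 41 = 81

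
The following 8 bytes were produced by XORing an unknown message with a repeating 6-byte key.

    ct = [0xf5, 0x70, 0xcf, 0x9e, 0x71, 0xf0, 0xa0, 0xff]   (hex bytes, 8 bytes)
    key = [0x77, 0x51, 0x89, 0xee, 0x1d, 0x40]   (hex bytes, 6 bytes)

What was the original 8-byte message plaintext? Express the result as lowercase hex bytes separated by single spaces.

The 6-byte key repeats, so the effective keystream is 77 51 89 ee 1d 40 77 51.
byte 0: f5 XOR 77 = 82
byte 1: 70 XOR 51 = 21
byte 2: cf XOR 89 = 46
byte 3: 9e XOR ee = 70
byte 4: 71 XOR 1d = 6c
byte 5: f0 XOR 40 = b0
byte 6: a0 XOR 77 = d7
byte 7: ff XOR 51 = ae

82 21 46 70 6c b0 d7 ae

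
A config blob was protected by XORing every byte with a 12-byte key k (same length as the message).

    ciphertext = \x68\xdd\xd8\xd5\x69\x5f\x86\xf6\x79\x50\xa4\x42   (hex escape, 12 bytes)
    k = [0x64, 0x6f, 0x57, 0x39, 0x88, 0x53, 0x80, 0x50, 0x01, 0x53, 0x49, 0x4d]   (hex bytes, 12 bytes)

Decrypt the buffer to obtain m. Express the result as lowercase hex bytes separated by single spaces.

XOR is its own inverse, so applying the key byte-wise gives the result directly.
01101000 XOR 01100100 = 00001100
11011101 XOR 01101111 = 10110010
11011000 XOR 01010111 = 10001111
11010101 XOR 00111001 = 11101100
01101001 XOR 10001000 = 11100001
01011111 XOR 01010011 = 00001100
10000110 XOR 10000000 = 00000110
11110110 XOR 01010000 = 10100110
01111001 XOR 00000001 = 01111000
01010000 XOR 01010011 = 00000011
10100100 XOR 01001001 = 11101101
01000010 XOR 01001101 = 00001111

0c b2 8f ec e1 0c 06 a6 78 03 ed 0f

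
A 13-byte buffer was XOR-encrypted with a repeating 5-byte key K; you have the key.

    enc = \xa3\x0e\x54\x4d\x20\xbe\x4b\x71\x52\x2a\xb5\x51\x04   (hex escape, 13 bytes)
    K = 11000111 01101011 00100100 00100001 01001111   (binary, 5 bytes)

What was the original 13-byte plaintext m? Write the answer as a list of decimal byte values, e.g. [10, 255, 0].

The 5-byte key repeats, so the effective keystream is c7 6b 24 21 4f c7 6b 24 21 4f c7 6b 24.
byte 0: 163 XOR 199 = 100
byte 1:  14 XOR 107 = 101
byte 2:  84 XOR  36 = 112
byte 3:  77 XOR  33 = 108
byte 4:  32 XOR  79 = 111
byte 5: 190 XOR 199 = 121
byte 6:  75 XOR 107 =  32
byte 7: 113 XOR  36 =  85
byte 8:  82 XOR  33 = 115
byte 9:  42 XOR  79 = 101
byte 10: 181 XOR 199 = 114
byte 11:  81 XOR 107 =  58
byte 12:   4 XOR  36 =  32

[100, 101, 112, 108, 111, 121, 32, 85, 115, 101, 114, 58, 32]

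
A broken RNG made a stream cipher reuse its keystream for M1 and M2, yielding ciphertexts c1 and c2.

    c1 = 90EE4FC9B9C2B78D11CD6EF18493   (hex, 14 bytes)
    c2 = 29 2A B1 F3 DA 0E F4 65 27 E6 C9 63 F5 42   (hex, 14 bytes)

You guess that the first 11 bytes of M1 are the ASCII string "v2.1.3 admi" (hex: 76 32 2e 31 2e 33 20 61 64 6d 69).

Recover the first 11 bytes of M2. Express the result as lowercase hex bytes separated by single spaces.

cf f6 d0 0b 4d ff 63 89 52 46 ce

First, c1 ⊕ c2 = (M1 ⊕ K) ⊕ (M2 ⊕ K) = M1 ⊕ M2, so the key drops out. Then M2 = (M1 ⊕ M2) ⊕ M1 over the first 11 bytes.
byte 0: (90 xor 29) xor 76 = b9 xor 76 = cf
byte 1: (ee xor 2a) xor 32 = c4 xor 32 = f6
byte 2: (4f xor b1) xor 2e = fe xor 2e = d0
byte 3: (c9 xor f3) xor 31 = 3a xor 31 = 0b
byte 4: (b9 xor da) xor 2e = 63 xor 2e = 4d
byte 5: (c2 xor 0e) xor 33 = cc xor 33 = ff
byte 6: (b7 xor f4) xor 20 = 43 xor 20 = 63
byte 7: (8d xor 65) xor 61 = e8 xor 61 = 89
byte 8: (11 xor 27) xor 64 = 36 xor 64 = 52
byte 9: (cd xor e6) xor 6d = 2b xor 6d = 46
byte 10: (6e xor c9) xor 69 = a7 xor 69 = ce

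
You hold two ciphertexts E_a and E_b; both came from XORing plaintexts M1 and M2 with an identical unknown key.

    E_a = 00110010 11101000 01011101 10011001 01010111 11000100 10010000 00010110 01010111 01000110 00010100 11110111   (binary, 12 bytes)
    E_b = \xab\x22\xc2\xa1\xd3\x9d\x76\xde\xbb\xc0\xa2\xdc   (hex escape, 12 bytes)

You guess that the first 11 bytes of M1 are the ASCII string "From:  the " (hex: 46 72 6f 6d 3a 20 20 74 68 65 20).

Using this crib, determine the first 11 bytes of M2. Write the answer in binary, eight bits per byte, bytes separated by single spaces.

First, E_a ⊕ E_b = (M1 ⊕ K) ⊕ (M2 ⊕ K) = M1 ⊕ M2, so the key drops out. Then M2 = (M1 ⊕ M2) ⊕ M1 over the first 11 bytes.
byte 0: (32 XOR ab) XOR 46 = 99 XOR 46 = df
byte 1: (e8 XOR 22) XOR 72 = ca XOR 72 = b8
byte 2: (5d XOR c2) XOR 6f = 9f XOR 6f = f0
byte 3: (99 XOR a1) XOR 6d = 38 XOR 6d = 55
byte 4: (57 XOR d3) XOR 3a = 84 XOR 3a = be
byte 5: (c4 XOR 9d) XOR 20 = 59 XOR 20 = 79
byte 6: (90 XOR 76) XOR 20 = e6 XOR 20 = c6
byte 7: (16 XOR de) XOR 74 = c8 XOR 74 = bc
byte 8: (57 XOR bb) XOR 68 = ec XOR 68 = 84
byte 9: (46 XOR c0) XOR 65 = 86 XOR 65 = e3
byte 10: (14 XOR a2) XOR 20 = b6 XOR 20 = 96

11011111 10111000 11110000 01010101 10111110 01111001 11000110 10111100 10000100 11100011 10010110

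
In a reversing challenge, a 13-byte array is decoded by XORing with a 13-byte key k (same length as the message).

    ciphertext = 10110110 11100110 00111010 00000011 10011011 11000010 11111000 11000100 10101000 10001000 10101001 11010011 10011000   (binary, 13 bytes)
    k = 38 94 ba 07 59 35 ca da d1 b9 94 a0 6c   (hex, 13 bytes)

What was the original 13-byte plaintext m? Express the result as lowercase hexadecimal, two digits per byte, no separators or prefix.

XOR is its own inverse, so applying the key byte-wise gives the result directly.
182 XOR  56 = 142
230 XOR 148 = 114
 58 XOR 186 = 128
  3 XOR   7 =   4
155 XOR  89 = 194
194 XOR  53 = 247
248 XOR 202 =  50
196 XOR 218 =  30
168 XOR 209 = 121
136 XOR 185 =  49
169 XOR 148 =  61
211 XOR 160 = 115
152 XOR 108 = 244

8e728004c2f7321e79313d73f4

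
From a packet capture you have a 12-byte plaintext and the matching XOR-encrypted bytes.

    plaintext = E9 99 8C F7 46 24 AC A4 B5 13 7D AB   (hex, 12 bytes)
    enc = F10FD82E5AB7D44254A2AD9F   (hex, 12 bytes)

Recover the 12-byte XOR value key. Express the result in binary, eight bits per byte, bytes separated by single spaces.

00011000 10010110 01010100 11011001 00011100 10010011 01111000 11100110 11100001 10110001 11010000 00110100

Since enc = plaintext ⊕ key, XORing both sides with plaintext gives key = plaintext ⊕ enc.
e9 xor f1 = 18
99 xor 0f = 96
8c xor d8 = 54
f7 xor 2e = d9
46 xor 5a = 1c
24 xor b7 = 93
ac xor d4 = 78
a4 xor 42 = e6
b5 xor 54 = e1
13 xor a2 = b1
7d xor ad = d0
ab xor 9f = 34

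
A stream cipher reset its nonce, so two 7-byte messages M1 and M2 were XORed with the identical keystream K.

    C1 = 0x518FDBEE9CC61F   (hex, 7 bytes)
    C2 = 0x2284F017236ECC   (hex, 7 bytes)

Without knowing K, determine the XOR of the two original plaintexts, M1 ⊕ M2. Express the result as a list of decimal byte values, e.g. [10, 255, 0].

C1 ⊕ C2 = (M1 ⊕ K) ⊕ (M2 ⊕ K) = M1 ⊕ M2 — the shared key cancels under XOR.
byte 0: 51 XOR 22 = 73
byte 1: 8f XOR 84 = 0b
byte 2: db XOR f0 = 2b
byte 3: ee XOR 17 = f9
byte 4: 9c XOR 23 = bf
byte 5: c6 XOR 6e = a8
byte 6: 1f XOR cc = d3

[115, 11, 43, 249, 191, 168, 211]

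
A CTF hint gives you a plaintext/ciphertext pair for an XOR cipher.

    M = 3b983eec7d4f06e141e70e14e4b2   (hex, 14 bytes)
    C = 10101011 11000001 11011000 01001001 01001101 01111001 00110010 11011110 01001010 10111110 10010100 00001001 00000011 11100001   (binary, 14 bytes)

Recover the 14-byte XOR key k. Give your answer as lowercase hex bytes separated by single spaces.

90 59 e6 a5 30 36 34 3f 0b 59 9a 1d e7 53

Since C = M ⊕ k, XORing both sides with M gives k = M ⊕ C.
3b ⊕ ab = 90
98 ⊕ c1 = 59
3e ⊕ d8 = e6
ec ⊕ 49 = a5
7d ⊕ 4d = 30
4f ⊕ 79 = 36
06 ⊕ 32 = 34
e1 ⊕ de = 3f
41 ⊕ 4a = 0b
e7 ⊕ be = 59
0e ⊕ 94 = 9a
14 ⊕ 09 = 1d
e4 ⊕ 03 = e7
b2 ⊕ e1 = 53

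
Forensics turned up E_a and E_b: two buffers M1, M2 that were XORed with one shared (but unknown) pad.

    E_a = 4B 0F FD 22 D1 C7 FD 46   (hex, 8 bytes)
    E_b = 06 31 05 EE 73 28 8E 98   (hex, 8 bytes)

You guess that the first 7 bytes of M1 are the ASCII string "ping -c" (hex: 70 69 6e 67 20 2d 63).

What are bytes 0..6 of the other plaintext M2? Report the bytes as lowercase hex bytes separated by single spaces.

First, E_a ⊕ E_b = (M1 ⊕ K) ⊕ (M2 ⊕ K) = M1 ⊕ M2, so the key drops out. Then M2 = (M1 ⊕ M2) ⊕ M1 over the first 7 bytes.
byte 0: (4b XOR 06) XOR 70 = 4d XOR 70 = 3d
byte 1: (0f XOR 31) XOR 69 = 3e XOR 69 = 57
byte 2: (fd XOR 05) XOR 6e = f8 XOR 6e = 96
byte 3: (22 XOR ee) XOR 67 = cc XOR 67 = ab
byte 4: (d1 XOR 73) XOR 20 = a2 XOR 20 = 82
byte 5: (c7 XOR 28) XOR 2d = ef XOR 2d = c2
byte 6: (fd XOR 8e) XOR 63 = 73 XOR 63 = 10

3d 57 96 ab 82 c2 10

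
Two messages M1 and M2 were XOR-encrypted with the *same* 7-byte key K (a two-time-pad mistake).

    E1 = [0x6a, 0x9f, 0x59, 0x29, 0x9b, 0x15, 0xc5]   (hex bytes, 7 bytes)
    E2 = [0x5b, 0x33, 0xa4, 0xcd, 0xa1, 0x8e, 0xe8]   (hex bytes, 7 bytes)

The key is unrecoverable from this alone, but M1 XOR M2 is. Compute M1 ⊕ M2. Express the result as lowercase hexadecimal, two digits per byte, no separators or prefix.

31acfde43a9b2d

E1 ⊕ E2 = (M1 ⊕ K) ⊕ (M2 ⊕ K) = M1 ⊕ M2 — the shared key cancels under XOR.
01101010 xor 01011011 = 00110001
10011111 xor 00110011 = 10101100
01011001 xor 10100100 = 11111101
00101001 xor 11001101 = 11100100
10011011 xor 10100001 = 00111010
00010101 xor 10001110 = 10011011
11000101 xor 11101000 = 00101101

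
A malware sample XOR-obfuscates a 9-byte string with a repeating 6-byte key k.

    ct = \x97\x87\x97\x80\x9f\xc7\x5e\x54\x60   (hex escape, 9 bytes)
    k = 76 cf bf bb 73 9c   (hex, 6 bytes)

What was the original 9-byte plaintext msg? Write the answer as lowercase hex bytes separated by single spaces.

e1 48 28 3b ec 5b 28 9b df

The 6-byte key repeats, so the effective keystream is 76 cf bf bb 73 9c 76 cf bf.
byte 0: 97 XOR 76 = e1
byte 1: 87 XOR cf = 48
byte 2: 97 XOR bf = 28
byte 3: 80 XOR bb = 3b
byte 4: 9f XOR 73 = ec
byte 5: c7 XOR 9c = 5b
byte 6: 5e XOR 76 = 28
byte 7: 54 XOR cf = 9b
byte 8: 60 XOR bf = df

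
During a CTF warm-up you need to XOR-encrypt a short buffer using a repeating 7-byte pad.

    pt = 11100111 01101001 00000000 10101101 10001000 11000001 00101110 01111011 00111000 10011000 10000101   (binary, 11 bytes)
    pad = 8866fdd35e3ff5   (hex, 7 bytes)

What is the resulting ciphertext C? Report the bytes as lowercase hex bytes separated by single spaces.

The 7-byte key repeats, so the effective keystream is 88 66 fd d3 5e 3f f5 88 66 fd d3.
byte 0: e7 xor 88 = 6f
byte 1: 69 xor 66 = 0f
byte 2: 00 xor fd = fd
byte 3: ad xor d3 = 7e
byte 4: 88 xor 5e = d6
byte 5: c1 xor 3f = fe
byte 6: 2e xor f5 = db
byte 7: 7b xor 88 = f3
byte 8: 38 xor 66 = 5e
byte 9: 98 xor fd = 65
byte 10: 85 xor d3 = 56

6f 0f fd 7e d6 fe db f3 5e 65 56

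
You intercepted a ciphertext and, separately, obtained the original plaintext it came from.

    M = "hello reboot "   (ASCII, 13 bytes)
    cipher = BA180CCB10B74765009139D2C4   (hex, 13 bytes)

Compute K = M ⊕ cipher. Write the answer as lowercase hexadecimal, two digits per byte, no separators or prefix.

d27d60a77f97350062fe56a6e4

Since cipher = M ⊕ K, XORing both sides with M gives K = M ⊕ cipher.
01101000 XOR 10111010 = 11010010
01100101 XOR 00011000 = 01111101
01101100 XOR 00001100 = 01100000
01101100 XOR 11001011 = 10100111
01101111 XOR 00010000 = 01111111
00100000 XOR 10110111 = 10010111
01110010 XOR 01000111 = 00110101
01100101 XOR 01100101 = 00000000
01100010 XOR 00000000 = 01100010
01101111 XOR 10010001 = 11111110
01101111 XOR 00111001 = 01010110
01110100 XOR 11010010 = 10100110
00100000 XOR 11000100 = 11100100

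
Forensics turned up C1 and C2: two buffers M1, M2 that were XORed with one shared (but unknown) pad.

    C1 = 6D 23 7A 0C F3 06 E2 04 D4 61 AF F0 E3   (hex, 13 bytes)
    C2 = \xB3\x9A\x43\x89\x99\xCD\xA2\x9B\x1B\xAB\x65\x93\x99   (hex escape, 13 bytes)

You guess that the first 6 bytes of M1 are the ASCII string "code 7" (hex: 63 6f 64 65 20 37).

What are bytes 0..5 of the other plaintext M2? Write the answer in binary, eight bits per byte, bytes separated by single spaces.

First, C1 ⊕ C2 = (M1 ⊕ K) ⊕ (M2 ⊕ K) = M1 ⊕ M2, so the key drops out. Then M2 = (M1 ⊕ M2) ⊕ M1 over the first 6 bytes.
byte 0: (6d ⊕ b3) ⊕ 63 = de ⊕ 63 = bd
byte 1: (23 ⊕ 9a) ⊕ 6f = b9 ⊕ 6f = d6
byte 2: (7a ⊕ 43) ⊕ 64 = 39 ⊕ 64 = 5d
byte 3: (0c ⊕ 89) ⊕ 65 = 85 ⊕ 65 = e0
byte 4: (f3 ⊕ 99) ⊕ 20 = 6a ⊕ 20 = 4a
byte 5: (06 ⊕ cd) ⊕ 37 = cb ⊕ 37 = fc

10111101 11010110 01011101 11100000 01001010 11111100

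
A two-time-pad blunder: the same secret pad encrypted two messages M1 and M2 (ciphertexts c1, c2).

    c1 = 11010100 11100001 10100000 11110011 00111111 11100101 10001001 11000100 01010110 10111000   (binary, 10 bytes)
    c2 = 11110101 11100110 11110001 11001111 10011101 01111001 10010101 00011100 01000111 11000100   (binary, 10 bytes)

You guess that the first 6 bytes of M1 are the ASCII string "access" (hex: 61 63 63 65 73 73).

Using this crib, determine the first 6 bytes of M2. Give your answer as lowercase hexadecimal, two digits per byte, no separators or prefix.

40643259d1ef

First, c1 ⊕ c2 = (M1 ⊕ K) ⊕ (M2 ⊕ K) = M1 ⊕ M2, so the key drops out. Then M2 = (M1 ⊕ M2) ⊕ M1 over the first 6 bytes.
byte 0: (d4 xor f5) xor 61 = 21 xor 61 = 40
byte 1: (e1 xor e6) xor 63 = 07 xor 63 = 64
byte 2: (a0 xor f1) xor 63 = 51 xor 63 = 32
byte 3: (f3 xor cf) xor 65 = 3c xor 65 = 59
byte 4: (3f xor 9d) xor 73 = a2 xor 73 = d1
byte 5: (e5 xor 79) xor 73 = 9c xor 73 = ef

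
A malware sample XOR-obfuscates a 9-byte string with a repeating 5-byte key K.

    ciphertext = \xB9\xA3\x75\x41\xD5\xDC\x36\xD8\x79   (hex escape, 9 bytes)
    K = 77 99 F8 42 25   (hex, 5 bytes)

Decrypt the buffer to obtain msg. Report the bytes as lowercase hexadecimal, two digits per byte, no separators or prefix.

ce3a8d03f0abaf203b

The 5-byte key repeats, so the effective keystream is 77 99 f8 42 25 77 99 f8 42.
byte 0: 185 ⊕ 119 = 206
byte 1: 163 ⊕ 153 =  58
byte 2: 117 ⊕ 248 = 141
byte 3:  65 ⊕  66 =   3
byte 4: 213 ⊕  37 = 240
byte 5: 220 ⊕ 119 = 171
byte 6:  54 ⊕ 153 = 175
byte 7: 216 ⊕ 248 =  32
byte 8: 121 ⊕  66 =  59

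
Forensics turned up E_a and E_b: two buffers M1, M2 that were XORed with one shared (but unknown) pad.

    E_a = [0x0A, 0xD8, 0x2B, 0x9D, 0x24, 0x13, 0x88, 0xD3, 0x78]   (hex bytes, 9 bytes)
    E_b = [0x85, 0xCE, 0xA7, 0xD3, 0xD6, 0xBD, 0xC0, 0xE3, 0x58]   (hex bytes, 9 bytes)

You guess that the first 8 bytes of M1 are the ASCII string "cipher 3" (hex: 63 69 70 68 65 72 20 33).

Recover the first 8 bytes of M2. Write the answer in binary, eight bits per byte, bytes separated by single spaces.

First, E_a ⊕ E_b = (M1 ⊕ K) ⊕ (M2 ⊕ K) = M1 ⊕ M2, so the key drops out. Then M2 = (M1 ⊕ M2) ⊕ M1 over the first 8 bytes.
byte 0: (0a ^ 85) ^ 63 = 8f ^ 63 = ec
byte 1: (d8 ^ ce) ^ 69 = 16 ^ 69 = 7f
byte 2: (2b ^ a7) ^ 70 = 8c ^ 70 = fc
byte 3: (9d ^ d3) ^ 68 = 4e ^ 68 = 26
byte 4: (24 ^ d6) ^ 65 = f2 ^ 65 = 97
byte 5: (13 ^ bd) ^ 72 = ae ^ 72 = dc
byte 6: (88 ^ c0) ^ 20 = 48 ^ 20 = 68
byte 7: (d3 ^ e3) ^ 33 = 30 ^ 33 = 03

11101100 01111111 11111100 00100110 10010111 11011100 01101000 00000011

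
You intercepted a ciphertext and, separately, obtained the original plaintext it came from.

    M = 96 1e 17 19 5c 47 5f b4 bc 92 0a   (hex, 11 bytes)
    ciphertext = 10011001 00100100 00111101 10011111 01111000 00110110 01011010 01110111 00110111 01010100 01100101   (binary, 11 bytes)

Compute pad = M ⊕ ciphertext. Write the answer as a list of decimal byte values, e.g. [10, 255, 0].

Since ciphertext = M ⊕ pad, XORing both sides with M gives pad = M ⊕ ciphertext.
byte 0: 150 XOR 153 =  15
byte 1:  30 XOR  36 =  58
byte 2:  23 XOR  61 =  42
byte 3:  25 XOR 159 = 134
byte 4:  92 XOR 120 =  36
byte 5:  71 XOR  54 = 113
byte 6:  95 XOR  90 =   5
byte 7: 180 XOR 119 = 195
byte 8: 188 XOR  55 = 139
byte 9: 146 XOR  84 = 198
byte 10:  10 XOR 101 = 111

[15, 58, 42, 134, 36, 113, 5, 195, 139, 198, 111]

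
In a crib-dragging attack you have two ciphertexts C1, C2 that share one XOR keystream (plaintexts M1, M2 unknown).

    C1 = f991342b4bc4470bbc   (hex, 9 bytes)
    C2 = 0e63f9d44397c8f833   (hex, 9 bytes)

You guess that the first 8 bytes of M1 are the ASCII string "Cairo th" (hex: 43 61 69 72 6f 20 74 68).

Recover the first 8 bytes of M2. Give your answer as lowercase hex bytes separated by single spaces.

b4 93 a4 8d 67 73 fb 9b

First, C1 ⊕ C2 = (M1 ⊕ K) ⊕ (M2 ⊕ K) = M1 ⊕ M2, so the key drops out. Then M2 = (M1 ⊕ M2) ⊕ M1 over the first 8 bytes.
byte 0: (f9 XOR 0e) XOR 43 = f7 XOR 43 = b4
byte 1: (91 XOR 63) XOR 61 = f2 XOR 61 = 93
byte 2: (34 XOR f9) XOR 69 = cd XOR 69 = a4
byte 3: (2b XOR d4) XOR 72 = ff XOR 72 = 8d
byte 4: (4b XOR 43) XOR 6f = 08 XOR 6f = 67
byte 5: (c4 XOR 97) XOR 20 = 53 XOR 20 = 73
byte 6: (47 XOR c8) XOR 74 = 8f XOR 74 = fb
byte 7: (0b XOR f8) XOR 68 = f3 XOR 68 = 9b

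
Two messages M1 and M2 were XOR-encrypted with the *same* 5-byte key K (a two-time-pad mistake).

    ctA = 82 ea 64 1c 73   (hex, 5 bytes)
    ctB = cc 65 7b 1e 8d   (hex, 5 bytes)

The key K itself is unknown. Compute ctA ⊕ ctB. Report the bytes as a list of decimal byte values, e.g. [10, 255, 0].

[78, 143, 31, 2, 254]

ctA ⊕ ctB = (M1 ⊕ K) ⊕ (M2 ⊕ K) = M1 ⊕ M2 — the shared key cancels under XOR.
82 ⊕ cc = 4e
ea ⊕ 65 = 8f
64 ⊕ 7b = 1f
1c ⊕ 1e = 02
73 ⊕ 8d = fe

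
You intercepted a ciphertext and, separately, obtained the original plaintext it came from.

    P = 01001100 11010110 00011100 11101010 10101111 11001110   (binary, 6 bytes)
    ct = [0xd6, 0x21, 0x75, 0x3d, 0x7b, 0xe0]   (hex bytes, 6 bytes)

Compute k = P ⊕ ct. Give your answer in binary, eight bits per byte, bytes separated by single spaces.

10011010 11110111 01101001 11010111 11010100 00101110

Since ct = P ⊕ k, XORing both sides with P gives k = P ⊕ ct.
4c ^ d6 = 9a
d6 ^ 21 = f7
1c ^ 75 = 69
ea ^ 3d = d7
af ^ 7b = d4
ce ^ e0 = 2e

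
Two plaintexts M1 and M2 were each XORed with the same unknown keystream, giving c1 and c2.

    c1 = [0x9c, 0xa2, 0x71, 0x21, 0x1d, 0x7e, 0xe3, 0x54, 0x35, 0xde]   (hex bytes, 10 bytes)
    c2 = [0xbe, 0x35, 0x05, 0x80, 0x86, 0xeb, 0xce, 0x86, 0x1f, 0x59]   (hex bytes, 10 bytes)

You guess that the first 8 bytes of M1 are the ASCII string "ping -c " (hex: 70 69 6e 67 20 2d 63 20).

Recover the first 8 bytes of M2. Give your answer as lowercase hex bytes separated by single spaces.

52 fe 1a c6 bb b8 4e f2

First, c1 ⊕ c2 = (M1 ⊕ K) ⊕ (M2 ⊕ K) = M1 ⊕ M2, so the key drops out. Then M2 = (M1 ⊕ M2) ⊕ M1 over the first 8 bytes.
byte 0: (9c ^ be) ^ 70 = 22 ^ 70 = 52
byte 1: (a2 ^ 35) ^ 69 = 97 ^ 69 = fe
byte 2: (71 ^ 05) ^ 6e = 74 ^ 6e = 1a
byte 3: (21 ^ 80) ^ 67 = a1 ^ 67 = c6
byte 4: (1d ^ 86) ^ 20 = 9b ^ 20 = bb
byte 5: (7e ^ eb) ^ 2d = 95 ^ 2d = b8
byte 6: (e3 ^ ce) ^ 63 = 2d ^ 63 = 4e
byte 7: (54 ^ 86) ^ 20 = d2 ^ 20 = f2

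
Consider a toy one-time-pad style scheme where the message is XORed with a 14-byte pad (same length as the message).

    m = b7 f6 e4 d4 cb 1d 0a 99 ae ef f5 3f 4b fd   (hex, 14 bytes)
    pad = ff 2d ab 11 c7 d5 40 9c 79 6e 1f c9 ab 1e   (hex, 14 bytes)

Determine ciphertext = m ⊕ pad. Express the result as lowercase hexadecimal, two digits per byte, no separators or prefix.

48db4fc50cc84a05d781eaf6e0e3

byte 0: 10110111 xor 11111111 = 01001000
byte 1: 11110110 xor 00101101 = 11011011
byte 2: 11100100 xor 10101011 = 01001111
byte 3: 11010100 xor 00010001 = 11000101
byte 4: 11001011 xor 11000111 = 00001100
byte 5: 00011101 xor 11010101 = 11001000
byte 6: 00001010 xor 01000000 = 01001010
byte 7: 10011001 xor 10011100 = 00000101
byte 8: 10101110 xor 01111001 = 11010111
byte 9: 11101111 xor 01101110 = 10000001
byte 10: 11110101 xor 00011111 = 11101010
byte 11: 00111111 xor 11001001 = 11110110
byte 12: 01001011 xor 10101011 = 11100000
byte 13: 11111101 xor 00011110 = 11100011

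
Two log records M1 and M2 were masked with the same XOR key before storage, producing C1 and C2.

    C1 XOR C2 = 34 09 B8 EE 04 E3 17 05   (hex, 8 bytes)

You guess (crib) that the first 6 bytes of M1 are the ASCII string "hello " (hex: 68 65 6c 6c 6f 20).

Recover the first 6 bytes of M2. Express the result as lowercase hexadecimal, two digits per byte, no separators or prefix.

Since C1 ⊕ C2 = M1 ⊕ M2, XORing with the guessed M1 bytes yields the corresponding M2 bytes: M2 = (C1 ⊕ C2) ⊕ M1.
34 ^ 68 = 5c
09 ^ 65 = 6c
b8 ^ 6c = d4
ee ^ 6c = 82
04 ^ 6f = 6b
e3 ^ 20 = c3

5c6cd4826bc3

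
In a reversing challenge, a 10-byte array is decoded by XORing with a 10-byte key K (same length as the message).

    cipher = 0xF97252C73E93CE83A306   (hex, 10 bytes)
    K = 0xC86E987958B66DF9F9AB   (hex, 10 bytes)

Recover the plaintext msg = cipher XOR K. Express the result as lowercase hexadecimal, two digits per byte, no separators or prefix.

311ccabe6625a37a5aad

XOR is its own inverse, so applying the key byte-wise gives the result directly.
11111001 ^ 11001000 = 00110001
01110010 ^ 01101110 = 00011100
01010010 ^ 10011000 = 11001010
11000111 ^ 01111001 = 10111110
00111110 ^ 01011000 = 01100110
10010011 ^ 10110110 = 00100101
11001110 ^ 01101101 = 10100011
10000011 ^ 11111001 = 01111010
10100011 ^ 11111001 = 01011010
00000110 ^ 10101011 = 10101101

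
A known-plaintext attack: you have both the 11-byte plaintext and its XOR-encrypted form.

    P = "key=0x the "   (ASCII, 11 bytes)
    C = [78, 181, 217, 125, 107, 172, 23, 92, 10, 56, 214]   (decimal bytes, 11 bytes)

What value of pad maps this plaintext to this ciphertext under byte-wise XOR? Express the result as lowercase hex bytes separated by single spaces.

Since C = P ⊕ pad, XORing both sides with P gives pad = P ⊕ C.
107 XOR  78 =  37
101 XOR 181 = 208
121 XOR 217 = 160
 61 XOR 125 =  64
 48 XOR 107 =  91
120 XOR 172 = 212
 32 XOR  23 =  55
116 XOR  92 =  40
104 XOR  10 =  98
101 XOR  56 =  93
 32 XOR 214 = 246

25 d0 a0 40 5b d4 37 28 62 5d f6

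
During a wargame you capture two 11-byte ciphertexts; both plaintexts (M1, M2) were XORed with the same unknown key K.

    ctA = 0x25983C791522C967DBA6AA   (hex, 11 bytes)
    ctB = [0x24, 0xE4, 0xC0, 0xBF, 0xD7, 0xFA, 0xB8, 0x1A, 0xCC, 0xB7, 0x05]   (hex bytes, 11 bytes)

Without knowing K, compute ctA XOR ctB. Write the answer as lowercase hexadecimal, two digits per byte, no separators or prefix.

ctA ⊕ ctB = (M1 ⊕ K) ⊕ (M2 ⊕ K) = M1 ⊕ M2 — the shared key cancels under XOR.
25 XOR 24 = 01
98 XOR e4 = 7c
3c XOR c0 = fc
79 XOR bf = c6
15 XOR d7 = c2
22 XOR fa = d8
c9 XOR b8 = 71
67 XOR 1a = 7d
db XOR cc = 17
a6 XOR b7 = 11
aa XOR 05 = af

017cfcc6c2d8717d1711af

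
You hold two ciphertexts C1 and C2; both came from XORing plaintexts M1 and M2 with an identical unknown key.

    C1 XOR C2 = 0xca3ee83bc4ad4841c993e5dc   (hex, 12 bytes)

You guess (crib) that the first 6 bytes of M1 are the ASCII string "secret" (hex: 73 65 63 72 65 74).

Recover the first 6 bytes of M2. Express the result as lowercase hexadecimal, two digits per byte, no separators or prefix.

Since C1 ⊕ C2 = M1 ⊕ M2, XORing with the guessed M1 bytes yields the corresponding M2 bytes: M2 = (C1 ⊕ C2) ⊕ M1.
ca xor 73 = b9
3e xor 65 = 5b
e8 xor 63 = 8b
3b xor 72 = 49
c4 xor 65 = a1
ad xor 74 = d9

b95b8b49a1d9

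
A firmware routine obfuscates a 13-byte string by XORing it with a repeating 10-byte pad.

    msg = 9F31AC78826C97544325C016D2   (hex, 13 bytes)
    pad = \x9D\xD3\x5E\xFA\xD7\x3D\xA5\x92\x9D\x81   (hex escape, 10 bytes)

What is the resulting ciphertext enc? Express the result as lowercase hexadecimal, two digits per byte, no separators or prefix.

The 10-byte key repeats, so the effective keystream is 9d d3 5e fa d7 3d a5 92 9d 81 9d d3 5e.
byte 0: 9f XOR 9d = 02
byte 1: 31 XOR d3 = e2
byte 2: ac XOR 5e = f2
byte 3: 78 XOR fa = 82
byte 4: 82 XOR d7 = 55
byte 5: 6c XOR 3d = 51
byte 6: 97 XOR a5 = 32
byte 7: 54 XOR 92 = c6
byte 8: 43 XOR 9d = de
byte 9: 25 XOR 81 = a4
byte 10: c0 XOR 9d = 5d
byte 11: 16 XOR d3 = c5
byte 12: d2 XOR 5e = 8c

02e2f282555132c6dea45dc58c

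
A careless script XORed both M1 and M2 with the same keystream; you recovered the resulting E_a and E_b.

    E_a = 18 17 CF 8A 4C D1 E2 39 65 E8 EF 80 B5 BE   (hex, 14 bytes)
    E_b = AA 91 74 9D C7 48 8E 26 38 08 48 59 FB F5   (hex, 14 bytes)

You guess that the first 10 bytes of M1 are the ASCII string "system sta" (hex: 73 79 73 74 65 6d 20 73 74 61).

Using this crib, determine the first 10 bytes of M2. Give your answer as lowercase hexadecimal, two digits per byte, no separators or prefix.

c1ffc863eef44c6c2981

First, E_a ⊕ E_b = (M1 ⊕ K) ⊕ (M2 ⊕ K) = M1 ⊕ M2, so the key drops out. Then M2 = (M1 ⊕ M2) ⊕ M1 over the first 10 bytes.
byte 0: (18 XOR aa) XOR 73 = b2 XOR 73 = c1
byte 1: (17 XOR 91) XOR 79 = 86 XOR 79 = ff
byte 2: (cf XOR 74) XOR 73 = bb XOR 73 = c8
byte 3: (8a XOR 9d) XOR 74 = 17 XOR 74 = 63
byte 4: (4c XOR c7) XOR 65 = 8b XOR 65 = ee
byte 5: (d1 XOR 48) XOR 6d = 99 XOR 6d = f4
byte 6: (e2 XOR 8e) XOR 20 = 6c XOR 20 = 4c
byte 7: (39 XOR 26) XOR 73 = 1f XOR 73 = 6c
byte 8: (65 XOR 38) XOR 74 = 5d XOR 74 = 29
byte 9: (e8 XOR 08) XOR 61 = e0 XOR 61 = 81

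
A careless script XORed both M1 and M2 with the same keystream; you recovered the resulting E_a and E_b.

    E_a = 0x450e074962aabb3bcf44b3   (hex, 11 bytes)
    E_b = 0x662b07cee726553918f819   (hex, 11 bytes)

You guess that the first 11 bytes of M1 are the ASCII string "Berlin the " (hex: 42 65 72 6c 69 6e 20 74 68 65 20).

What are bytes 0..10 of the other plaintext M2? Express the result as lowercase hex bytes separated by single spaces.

First, E_a ⊕ E_b = (M1 ⊕ K) ⊕ (M2 ⊕ K) = M1 ⊕ M2, so the key drops out. Then M2 = (M1 ⊕ M2) ⊕ M1 over the first 11 bytes.
byte 0: (45 ^ 66) ^ 42 = 23 ^ 42 = 61
byte 1: (0e ^ 2b) ^ 65 = 25 ^ 65 = 40
byte 2: (07 ^ 07) ^ 72 = 00 ^ 72 = 72
byte 3: (49 ^ ce) ^ 6c = 87 ^ 6c = eb
byte 4: (62 ^ e7) ^ 69 = 85 ^ 69 = ec
byte 5: (aa ^ 26) ^ 6e = 8c ^ 6e = e2
byte 6: (bb ^ 55) ^ 20 = ee ^ 20 = ce
byte 7: (3b ^ 39) ^ 74 = 02 ^ 74 = 76
byte 8: (cf ^ 18) ^ 68 = d7 ^ 68 = bf
byte 9: (44 ^ f8) ^ 65 = bc ^ 65 = d9
byte 10: (b3 ^ 19) ^ 20 = aa ^ 20 = 8a

61 40 72 eb ec e2 ce 76 bf d9 8a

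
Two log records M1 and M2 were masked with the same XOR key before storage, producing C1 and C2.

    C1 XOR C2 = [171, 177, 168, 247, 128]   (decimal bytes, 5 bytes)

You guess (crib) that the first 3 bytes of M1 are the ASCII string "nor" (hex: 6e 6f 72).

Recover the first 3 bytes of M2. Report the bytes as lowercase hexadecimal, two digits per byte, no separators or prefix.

Since C1 ⊕ C2 = M1 ⊕ M2, XORing with the guessed M1 bytes yields the corresponding M2 bytes: M2 = (C1 ⊕ C2) ⊕ M1.
171 ⊕ 110 = 197
177 ⊕ 111 = 222
168 ⊕ 114 = 218

c5deda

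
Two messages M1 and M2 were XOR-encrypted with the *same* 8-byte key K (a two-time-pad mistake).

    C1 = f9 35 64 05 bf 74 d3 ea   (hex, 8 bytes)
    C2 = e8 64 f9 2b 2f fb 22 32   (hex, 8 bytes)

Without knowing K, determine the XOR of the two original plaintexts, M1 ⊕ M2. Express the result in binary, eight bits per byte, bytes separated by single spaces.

00010001 01010001 10011101 00101110 10010000 10001111 11110001 11011000

C1 ⊕ C2 = (M1 ⊕ K) ⊕ (M2 ⊕ K) = M1 ⊕ M2 — the shared key cancels under XOR.
11111001 XOR 11101000 = 00010001
00110101 XOR 01100100 = 01010001
01100100 XOR 11111001 = 10011101
00000101 XOR 00101011 = 00101110
10111111 XOR 00101111 = 10010000
01110100 XOR 11111011 = 10001111
11010011 XOR 00100010 = 11110001
11101010 XOR 00110010 = 11011000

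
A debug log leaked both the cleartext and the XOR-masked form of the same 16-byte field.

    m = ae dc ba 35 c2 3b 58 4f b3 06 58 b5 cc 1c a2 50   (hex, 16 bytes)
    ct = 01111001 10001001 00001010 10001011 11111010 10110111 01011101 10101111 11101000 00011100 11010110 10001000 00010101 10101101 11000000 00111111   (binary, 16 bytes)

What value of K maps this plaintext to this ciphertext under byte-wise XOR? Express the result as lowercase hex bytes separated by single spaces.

d7 55 b0 be 38 8c 05 e0 5b 1a 8e 3d d9 b1 62 6f

Since ct = m ⊕ K, XORing both sides with m gives K = m ⊕ ct.
174 ⊕ 121 = 215
220 ⊕ 137 =  85
186 ⊕  10 = 176
 53 ⊕ 139 = 190
194 ⊕ 250 =  56
 59 ⊕ 183 = 140
 88 ⊕  93 =   5
 79 ⊕ 175 = 224
179 ⊕ 232 =  91
  6 ⊕  28 =  26
 88 ⊕ 214 = 142
181 ⊕ 136 =  61
204 ⊕  21 = 217
 28 ⊕ 173 = 177
162 ⊕ 192 =  98
 80 ⊕  63 = 111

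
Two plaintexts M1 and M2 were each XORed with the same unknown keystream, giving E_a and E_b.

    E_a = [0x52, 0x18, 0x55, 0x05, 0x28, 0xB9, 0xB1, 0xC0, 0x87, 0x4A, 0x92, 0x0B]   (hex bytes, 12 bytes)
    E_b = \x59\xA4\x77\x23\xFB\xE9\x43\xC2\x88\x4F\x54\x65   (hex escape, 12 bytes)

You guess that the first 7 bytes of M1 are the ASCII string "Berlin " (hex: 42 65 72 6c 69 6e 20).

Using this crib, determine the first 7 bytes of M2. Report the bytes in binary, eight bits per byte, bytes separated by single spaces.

First, E_a ⊕ E_b = (M1 ⊕ K) ⊕ (M2 ⊕ K) = M1 ⊕ M2, so the key drops out. Then M2 = (M1 ⊕ M2) ⊕ M1 over the first 7 bytes.
byte 0: (52 ⊕ 59) ⊕ 42 = 0b ⊕ 42 = 49
byte 1: (18 ⊕ a4) ⊕ 65 = bc ⊕ 65 = d9
byte 2: (55 ⊕ 77) ⊕ 72 = 22 ⊕ 72 = 50
byte 3: (05 ⊕ 23) ⊕ 6c = 26 ⊕ 6c = 4a
byte 4: (28 ⊕ fb) ⊕ 69 = d3 ⊕ 69 = ba
byte 5: (b9 ⊕ e9) ⊕ 6e = 50 ⊕ 6e = 3e
byte 6: (b1 ⊕ 43) ⊕ 20 = f2 ⊕ 20 = d2

01001001 11011001 01010000 01001010 10111010 00111110 11010010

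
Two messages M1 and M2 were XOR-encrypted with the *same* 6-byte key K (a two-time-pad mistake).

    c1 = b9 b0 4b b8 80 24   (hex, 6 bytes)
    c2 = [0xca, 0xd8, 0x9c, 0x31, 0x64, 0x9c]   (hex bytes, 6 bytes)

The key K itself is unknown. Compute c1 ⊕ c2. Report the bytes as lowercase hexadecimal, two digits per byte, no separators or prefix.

7368d789e4b8

c1 ⊕ c2 = (M1 ⊕ K) ⊕ (M2 ⊕ K) = M1 ⊕ M2 — the shared key cancels under XOR.
b9 xor ca = 73
b0 xor d8 = 68
4b xor 9c = d7
b8 xor 31 = 89
80 xor 64 = e4
24 xor 9c = b8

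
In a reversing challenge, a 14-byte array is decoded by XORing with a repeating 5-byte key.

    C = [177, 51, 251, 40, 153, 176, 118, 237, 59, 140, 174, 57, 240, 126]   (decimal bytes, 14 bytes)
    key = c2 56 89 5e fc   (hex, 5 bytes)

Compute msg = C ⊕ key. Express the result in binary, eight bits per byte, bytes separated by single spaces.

01110011 01100101 01110010 01110110 01100101 01110010 00100000 01100100 01100101 01110000 01101100 01101111 01111001 00100000

The 5-byte key repeats, so the effective keystream is c2 56 89 5e fc c2 56 89 5e fc c2 56 89 5e.
byte 0: 177 xor 194 = 115
byte 1:  51 xor  86 = 101
byte 2: 251 xor 137 = 114
byte 3:  40 xor  94 = 118
byte 4: 153 xor 252 = 101
byte 5: 176 xor 194 = 114
byte 6: 118 xor  86 =  32
byte 7: 237 xor 137 = 100
byte 8:  59 xor  94 = 101
byte 9: 140 xor 252 = 112
byte 10: 174 xor 194 = 108
byte 11:  57 xor  86 = 111
byte 12: 240 xor 137 = 121
byte 13: 126 xor  94 =  32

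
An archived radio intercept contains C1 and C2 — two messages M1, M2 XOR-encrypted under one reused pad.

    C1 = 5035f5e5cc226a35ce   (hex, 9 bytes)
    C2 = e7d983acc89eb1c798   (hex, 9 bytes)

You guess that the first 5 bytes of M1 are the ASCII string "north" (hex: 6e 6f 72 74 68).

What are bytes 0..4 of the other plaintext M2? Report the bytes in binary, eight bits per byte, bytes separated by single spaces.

First, C1 ⊕ C2 = (M1 ⊕ K) ⊕ (M2 ⊕ K) = M1 ⊕ M2, so the key drops out. Then M2 = (M1 ⊕ M2) ⊕ M1 over the first 5 bytes.
byte 0: (50 xor e7) xor 6e = b7 xor 6e = d9
byte 1: (35 xor d9) xor 6f = ec xor 6f = 83
byte 2: (f5 xor 83) xor 72 = 76 xor 72 = 04
byte 3: (e5 xor ac) xor 74 = 49 xor 74 = 3d
byte 4: (cc xor c8) xor 68 = 04 xor 68 = 6c

11011001 10000011 00000100 00111101 01101100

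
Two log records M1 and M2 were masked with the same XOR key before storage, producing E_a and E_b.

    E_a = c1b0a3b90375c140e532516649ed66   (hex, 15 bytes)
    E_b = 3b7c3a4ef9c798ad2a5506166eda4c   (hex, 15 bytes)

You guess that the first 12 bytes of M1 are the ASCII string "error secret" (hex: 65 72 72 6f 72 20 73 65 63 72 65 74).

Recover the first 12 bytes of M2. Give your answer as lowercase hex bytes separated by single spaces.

First, E_a ⊕ E_b = (M1 ⊕ K) ⊕ (M2 ⊕ K) = M1 ⊕ M2, so the key drops out. Then M2 = (M1 ⊕ M2) ⊕ M1 over the first 12 bytes.
byte 0: (c1 XOR 3b) XOR 65 = fa XOR 65 = 9f
byte 1: (b0 XOR 7c) XOR 72 = cc XOR 72 = be
byte 2: (a3 XOR 3a) XOR 72 = 99 XOR 72 = eb
byte 3: (b9 XOR 4e) XOR 6f = f7 XOR 6f = 98
byte 4: (03 XOR f9) XOR 72 = fa XOR 72 = 88
byte 5: (75 XOR c7) XOR 20 = b2 XOR 20 = 92
byte 6: (c1 XOR 98) XOR 73 = 59 XOR 73 = 2a
byte 7: (40 XOR ad) XOR 65 = ed XOR 65 = 88
byte 8: (e5 XOR 2a) XOR 63 = cf XOR 63 = ac
byte 9: (32 XOR 55) XOR 72 = 67 XOR 72 = 15
byte 10: (51 XOR 06) XOR 65 = 57 XOR 65 = 32
byte 11: (66 XOR 16) XOR 74 = 70 XOR 74 = 04

9f be eb 98 88 92 2a 88 ac 15 32 04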